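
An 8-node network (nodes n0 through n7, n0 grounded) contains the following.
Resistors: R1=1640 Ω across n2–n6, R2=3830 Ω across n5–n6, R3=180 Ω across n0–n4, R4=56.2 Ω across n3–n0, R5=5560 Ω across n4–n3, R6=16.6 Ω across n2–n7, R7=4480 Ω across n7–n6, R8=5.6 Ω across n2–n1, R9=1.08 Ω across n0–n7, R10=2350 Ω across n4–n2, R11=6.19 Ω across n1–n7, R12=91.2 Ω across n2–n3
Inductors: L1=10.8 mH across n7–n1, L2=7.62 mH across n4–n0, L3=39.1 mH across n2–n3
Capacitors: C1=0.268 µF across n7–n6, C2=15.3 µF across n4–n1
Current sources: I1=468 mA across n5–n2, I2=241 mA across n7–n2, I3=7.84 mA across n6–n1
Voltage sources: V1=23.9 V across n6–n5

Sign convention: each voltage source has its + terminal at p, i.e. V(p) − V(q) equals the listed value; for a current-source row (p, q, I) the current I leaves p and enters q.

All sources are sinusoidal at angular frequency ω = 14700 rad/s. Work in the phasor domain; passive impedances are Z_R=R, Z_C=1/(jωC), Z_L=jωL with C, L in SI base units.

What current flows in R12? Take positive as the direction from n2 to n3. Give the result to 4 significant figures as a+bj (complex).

MNA unknowns: 7 node voltages V₁..V_7 plus 1 source current (V1)
R1: Y=0.0006098+0.000j on G[2,6]
L1: Y=0.000-0.006299j on G[7,1]
C1: Y=0.000+0.003940j on G[7,6]
R2: Y=0.0002611+0.000j on G[5,6]
R3: Y=0.005556+0.000j on G[0,4]
R4: Y=0.01779+0.000j on G[3,0]
I1: z[5]−=0.468, z[2]+=0.468
I2: z[7]−=0.241, z[2]+=0.241
R5: Y=0.0001799+0.000j on G[4,3]
R6: Y=0.06024+0.000j on G[2,7]
C2: Y=0.000+0.2249j on G[4,1]
R7: Y=0.0002232+0.000j on G[7,6]
L2: Y=0.000-0.008927j on G[4,0]
I3: z[6]−=0.00784, z[1]+=0.00784
R8: Y=0.1786+0.000j on G[2,1]
L3: Y=0.000-0.001740j on G[2,3]
R9: Y=0.9259+0.000j on G[0,7]
R10: Y=0.0004255+0.000j on G[4,2]
R11: Y=0.1616+0.000j on G[1,7]
R12: Y=0.01096+0.000j on G[2,3]
V1: row V6−V5=23.9, i_V1 at 6,5
solve → V1=2.280+0.4259j, V2=4.455+0.6100j, V3=1.735+0.07073j, V4=2.361+0.5006j, V5=-48.17+115.0j, V6=-24.27+115.0j, V7=-0.05234+0.01840j
aux → i_V1=0.4618+0.000j

0.02982+0.005913j A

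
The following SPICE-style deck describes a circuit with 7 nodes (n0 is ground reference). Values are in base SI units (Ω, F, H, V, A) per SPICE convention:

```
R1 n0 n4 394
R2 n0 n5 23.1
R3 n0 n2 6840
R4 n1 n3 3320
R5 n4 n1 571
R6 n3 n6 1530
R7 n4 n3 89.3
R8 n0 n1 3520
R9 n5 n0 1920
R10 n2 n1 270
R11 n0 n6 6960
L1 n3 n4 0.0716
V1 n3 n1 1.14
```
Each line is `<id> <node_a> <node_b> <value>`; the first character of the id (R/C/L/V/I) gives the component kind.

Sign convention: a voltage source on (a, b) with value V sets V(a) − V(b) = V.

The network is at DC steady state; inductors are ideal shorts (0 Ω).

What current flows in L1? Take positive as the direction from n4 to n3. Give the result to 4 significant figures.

MNA unknowns: 6 node voltages V₁..V_6 plus 2 source currents (L1, V1)
R1: Y=0.002538 on G[0,4]
R2: Y=0.04329 on G[0,5]
R3: Y=0.0001462 on G[0,2]
R4: Y=0.0003012 on G[1,3]
R5: Y=0.001751 on G[4,1]
R6: Y=0.0006536 on G[3,6]
R7: Y=0.01120 on G[4,3]
R8: Y=0.0002841 on G[0,1]
R9: Y=0.0005208 on G[5,0]
R10: Y=0.003704 on G[2,1]
R11: Y=0.0001437 on G[0,6]
L1: row V3−V4=0, i_L1 at 3,4
V1: row V3−V1=1.14, i_V1 at 3,1
solve → V1=-0.9828, V2=-0.9455, V3=0.1572, V4=0.1572, V5=0.000, V6=0.1289
aux → i_L1=0.002395, i_V1=-0.002757

-0.002395 A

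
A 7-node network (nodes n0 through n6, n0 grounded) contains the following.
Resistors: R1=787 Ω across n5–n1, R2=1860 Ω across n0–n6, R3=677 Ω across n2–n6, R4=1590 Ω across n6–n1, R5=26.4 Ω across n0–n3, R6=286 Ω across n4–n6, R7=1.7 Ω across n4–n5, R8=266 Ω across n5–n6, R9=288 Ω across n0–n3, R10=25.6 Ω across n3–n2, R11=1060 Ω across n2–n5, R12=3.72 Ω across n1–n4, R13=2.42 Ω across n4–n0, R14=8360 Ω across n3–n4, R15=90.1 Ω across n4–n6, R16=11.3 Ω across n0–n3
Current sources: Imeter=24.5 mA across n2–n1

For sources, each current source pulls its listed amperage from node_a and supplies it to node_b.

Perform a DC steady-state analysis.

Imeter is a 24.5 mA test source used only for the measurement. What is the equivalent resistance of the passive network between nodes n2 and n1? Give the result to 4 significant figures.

Element admittances at DC:
  Y(R1) = 0.001271 S between n5,n1
  Y(R2) = 0.0005376 S between n0,n6
  Y(R3) = 0.001477 S between n2,n6
  Y(R4) = 0.0006289 S between n6,n1
  Y(R5) = 0.03788 S between n0,n3
  Y(R6) = 0.003497 S between n4,n6
  Y(R7) = 0.5882 S between n4,n5
  Y(R8) = 0.003759 S between n5,n6
  Y(R9) = 0.003472 S between n0,n3
  Y(R10) = 0.03906 S between n3,n2
  Y(R11) = 0.0009434 S between n2,n5
  Y(R12) = 0.2688 S between n1,n4
  Y(R13) = 0.4132 S between n4,n0
  Y(R14) = 0.0001196 S between n3,n4
  Y(R15) = 0.01110 S between n4,n6
  Y(R16) = 0.08850 S between n0,n3
  Imeter: injects 0.0245 A into n1 (from n2)
Assemble and solve the 6×6 MNA system:
  V(n1)=0.1451  V(n2)=-0.7533  V(n3)=-0.1741  V(n4)=0.05469  V(n5)=0.05325  V(n6)=-0.001097

R_eq = 36.67 Ω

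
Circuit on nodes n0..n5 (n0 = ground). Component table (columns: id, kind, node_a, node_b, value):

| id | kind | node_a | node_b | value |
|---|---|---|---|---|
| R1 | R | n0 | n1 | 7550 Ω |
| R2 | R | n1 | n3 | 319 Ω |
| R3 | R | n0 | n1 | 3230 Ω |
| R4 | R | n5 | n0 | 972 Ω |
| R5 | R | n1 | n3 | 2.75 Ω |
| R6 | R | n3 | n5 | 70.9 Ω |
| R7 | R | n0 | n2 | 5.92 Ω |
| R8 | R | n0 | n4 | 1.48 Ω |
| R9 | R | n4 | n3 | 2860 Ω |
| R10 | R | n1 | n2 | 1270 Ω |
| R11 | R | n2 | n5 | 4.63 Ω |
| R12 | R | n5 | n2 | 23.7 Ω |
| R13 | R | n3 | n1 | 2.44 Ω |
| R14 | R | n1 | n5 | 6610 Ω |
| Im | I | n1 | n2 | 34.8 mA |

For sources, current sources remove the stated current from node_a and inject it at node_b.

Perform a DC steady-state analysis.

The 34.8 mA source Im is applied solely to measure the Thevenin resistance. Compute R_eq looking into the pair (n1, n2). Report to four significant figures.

R_eq = 67.34 Ω

Apply KCL at each of the 5 non-ground nodes and solve the resulting linear system.
Node n1: branches {R1, R2, R3, R5, R10, R13, R14, Im} → V_1 = -2.332
Node n2: branches {R7, R10, R11, R12, Im} → V_2 = 0.01150
Node n3: branches {R2, R5, R6, R9, R13} → V_3 = -2.291
Node n4: branches {R8, R9} → V_4 = -0.001185
Node n5: branches {R4, R6, R11, R12, R14} → V_5 = -0.1086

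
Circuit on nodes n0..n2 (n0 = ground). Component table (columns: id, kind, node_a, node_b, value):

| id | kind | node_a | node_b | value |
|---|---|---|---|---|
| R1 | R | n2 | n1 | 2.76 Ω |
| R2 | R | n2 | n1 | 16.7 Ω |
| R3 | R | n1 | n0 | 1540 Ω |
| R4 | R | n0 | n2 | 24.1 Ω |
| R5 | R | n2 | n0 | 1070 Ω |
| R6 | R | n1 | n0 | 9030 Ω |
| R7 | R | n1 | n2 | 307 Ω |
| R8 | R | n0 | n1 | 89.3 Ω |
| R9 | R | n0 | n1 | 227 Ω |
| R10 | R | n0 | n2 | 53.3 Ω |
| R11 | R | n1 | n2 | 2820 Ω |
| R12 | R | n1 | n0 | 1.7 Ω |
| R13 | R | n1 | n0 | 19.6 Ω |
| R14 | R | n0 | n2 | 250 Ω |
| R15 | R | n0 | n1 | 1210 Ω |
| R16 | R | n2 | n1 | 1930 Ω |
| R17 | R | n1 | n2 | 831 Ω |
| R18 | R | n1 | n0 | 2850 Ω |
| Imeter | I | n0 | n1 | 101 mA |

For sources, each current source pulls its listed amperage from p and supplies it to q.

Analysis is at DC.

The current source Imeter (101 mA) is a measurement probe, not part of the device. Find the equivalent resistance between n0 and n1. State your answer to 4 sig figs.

Apply KCL at each of the 2 non-ground nodes and solve the resulting linear system.
Node n1: branches {R1, R2, R3, R6, R7, R8, R9, R11, R12, R13, R15, R16, R17, R18, Imeter} → V_1 = 0.1416
Node n2: branches {R1, R2, R4, R5, R7, R10, R11, R14, R16, R17} → V_2 = 0.1229

R_eq = 1.402 Ω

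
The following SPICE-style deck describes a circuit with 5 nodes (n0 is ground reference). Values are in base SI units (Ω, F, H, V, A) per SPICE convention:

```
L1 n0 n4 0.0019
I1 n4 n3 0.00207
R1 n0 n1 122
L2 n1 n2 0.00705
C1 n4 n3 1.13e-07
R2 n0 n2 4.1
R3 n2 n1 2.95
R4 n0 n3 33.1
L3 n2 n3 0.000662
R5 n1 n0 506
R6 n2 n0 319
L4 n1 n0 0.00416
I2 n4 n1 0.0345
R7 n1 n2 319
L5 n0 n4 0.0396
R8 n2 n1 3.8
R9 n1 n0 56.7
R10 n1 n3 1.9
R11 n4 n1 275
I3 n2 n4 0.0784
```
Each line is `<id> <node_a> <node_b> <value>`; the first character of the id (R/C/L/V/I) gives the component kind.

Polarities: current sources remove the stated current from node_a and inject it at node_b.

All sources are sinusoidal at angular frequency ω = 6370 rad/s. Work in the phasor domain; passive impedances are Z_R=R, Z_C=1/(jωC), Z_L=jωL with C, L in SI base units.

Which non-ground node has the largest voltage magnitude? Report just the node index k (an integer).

4

MNA unknowns: 4 node voltages V₁..V_4
L1: Y=0.000-0.08262j on G[0,4]
I1: z[4]−=0.00207, z[3]+=0.00207
R1: Y=0.008197+0.000j on G[0,1]
L2: Y=0.000-0.02227j on G[1,2]
C1: Y=0.000+0.0007198j on G[4,3]
R2: Y=0.2439+0.000j on G[0,2]
R3: Y=0.3390+0.000j on G[2,1]
R4: Y=0.03021+0.000j on G[0,3]
L3: Y=0.000-0.2371j on G[2,3]
R5: Y=0.001976+0.000j on G[1,0]
R6: Y=0.003135+0.000j on G[2,0]
L4: Y=0.000-0.03774j on G[1,0]
I2: z[4]−=0.0345, z[1]+=0.0345
R7: Y=0.003135+0.000j on G[1,2]
L5: Y=0.000-0.003964j on G[0,4]
R8: Y=0.2632+0.000j on G[2,1]
R9: Y=0.01764+0.000j on G[1,0]
R10: Y=0.5263+0.000j on G[1,3]
R11: Y=0.003636+0.000j on G[4,1]
I3: z[2]−=0.0784, z[4]+=0.0784
solve → V1=-0.09258+0.005686j, V2=-0.1472-0.01056j, V3=-0.09988+0.02570j, V4=0.02101+0.4821j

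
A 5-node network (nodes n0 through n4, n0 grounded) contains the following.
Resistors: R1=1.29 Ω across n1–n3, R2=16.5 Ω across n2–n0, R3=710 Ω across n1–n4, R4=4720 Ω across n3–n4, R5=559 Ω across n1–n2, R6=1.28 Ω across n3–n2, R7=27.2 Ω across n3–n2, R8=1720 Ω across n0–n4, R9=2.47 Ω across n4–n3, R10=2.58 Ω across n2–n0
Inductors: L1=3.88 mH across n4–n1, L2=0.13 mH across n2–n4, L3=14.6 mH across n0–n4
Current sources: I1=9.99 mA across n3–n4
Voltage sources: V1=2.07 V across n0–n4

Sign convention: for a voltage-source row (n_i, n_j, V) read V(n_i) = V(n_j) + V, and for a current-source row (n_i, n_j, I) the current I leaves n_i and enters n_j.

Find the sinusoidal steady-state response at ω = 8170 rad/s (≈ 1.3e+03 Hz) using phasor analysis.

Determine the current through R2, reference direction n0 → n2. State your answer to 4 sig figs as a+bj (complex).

0.09736-0.03723j A

Element admittances at ω=8170 rad/s:
  Y(R1) = 0.7752+0.000j S between n1,n3
  Y(R2) = 0.06061+0.000j S between n2,n0
  Y(R3) = 0.001408+0.000j S between n1,n4
  Y(R4) = 0.0002119+0.000j S between n3,n4
  Y(L1) = 0.000-0.03155j S between n4,n1
  Y(R5) = 0.001789+0.000j S between n1,n2
  I1: injects 0.00999 A into n4 (from n3)
  Y(R6) = 0.7812+0.000j S between n3,n2
  Y(R7) = 0.03676+0.000j S between n3,n2
  Y(R8) = 0.0005814+0.000j S between n0,n4
  Y(L2) = 0.000-0.9415j S between n2,n4
  Y(R9) = 0.4049+0.000j S between n4,n3
  Y(L3) = 0.000-0.008383j S between n0,n4
  Y(R10) = 0.3876+0.000j S between n2,n0
  V1: constraint V(n0)−V(n4) = 2.07
Assemble and solve the 5×5 MNA system:
  V(n1)=-1.797+0.4284j  V(n2)=-1.606+0.6142j  V(n3)=-1.779+0.4176j  V(n4)=-2.070+0.000j
  i(V1)=-0.7212+0.2927j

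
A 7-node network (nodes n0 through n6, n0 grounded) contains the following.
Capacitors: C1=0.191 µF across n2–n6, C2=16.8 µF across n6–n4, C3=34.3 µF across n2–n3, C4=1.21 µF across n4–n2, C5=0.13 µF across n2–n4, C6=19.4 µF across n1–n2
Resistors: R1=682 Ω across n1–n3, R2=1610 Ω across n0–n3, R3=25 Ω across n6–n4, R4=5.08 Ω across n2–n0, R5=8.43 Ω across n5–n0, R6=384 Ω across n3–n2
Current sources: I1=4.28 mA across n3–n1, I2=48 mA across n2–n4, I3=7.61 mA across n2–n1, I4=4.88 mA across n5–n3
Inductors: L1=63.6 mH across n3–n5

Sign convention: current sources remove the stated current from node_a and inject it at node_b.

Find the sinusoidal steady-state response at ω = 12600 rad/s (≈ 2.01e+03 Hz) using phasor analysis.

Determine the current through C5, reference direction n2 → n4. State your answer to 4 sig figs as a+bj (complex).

-0.004081-1.035e-06j A

MNA unknowns: 6 node voltages V₁..V_6
C1: Y=0.000+0.002407j on G[2,6]
C2: Y=0.000+0.2117j on G[6,4]
R1: Y=0.001466+0.000j on G[1,3]
C3: Y=0.000+0.4322j on G[2,3]
R2: Y=0.0006211+0.000j on G[0,3]
R3: Y=0.04000+0.000j on G[6,4]
I1: z[3]−=0.00428, z[1]+=0.00428
R4: Y=0.1969+0.000j on G[2,0]
C4: Y=0.000+0.01525j on G[4,2]
C5: Y=0.000+0.001638j on G[2,4]
L1: Y=0.000-0.001248j on G[3,5]
C6: Y=0.000+0.2444j on G[1,2]
R5: Y=0.1186+0.000j on G[5,0]
I2: z[2]−=0.048, z[4]+=0.048
I3: z[2]−=0.00761, z[1]+=0.00761
R6: Y=0.002604+0.000j on G[3,2]
I4: z[5]−=0.00488, z[3]+=0.00488
solve → V1=0.02500-0.04822j, V2=0.02471+0.0004207j, V3=0.02475-0.0009334j, V4=0.02535-2.491j, V5=-0.04114-0.0006932j, V6=0.02028-2.464j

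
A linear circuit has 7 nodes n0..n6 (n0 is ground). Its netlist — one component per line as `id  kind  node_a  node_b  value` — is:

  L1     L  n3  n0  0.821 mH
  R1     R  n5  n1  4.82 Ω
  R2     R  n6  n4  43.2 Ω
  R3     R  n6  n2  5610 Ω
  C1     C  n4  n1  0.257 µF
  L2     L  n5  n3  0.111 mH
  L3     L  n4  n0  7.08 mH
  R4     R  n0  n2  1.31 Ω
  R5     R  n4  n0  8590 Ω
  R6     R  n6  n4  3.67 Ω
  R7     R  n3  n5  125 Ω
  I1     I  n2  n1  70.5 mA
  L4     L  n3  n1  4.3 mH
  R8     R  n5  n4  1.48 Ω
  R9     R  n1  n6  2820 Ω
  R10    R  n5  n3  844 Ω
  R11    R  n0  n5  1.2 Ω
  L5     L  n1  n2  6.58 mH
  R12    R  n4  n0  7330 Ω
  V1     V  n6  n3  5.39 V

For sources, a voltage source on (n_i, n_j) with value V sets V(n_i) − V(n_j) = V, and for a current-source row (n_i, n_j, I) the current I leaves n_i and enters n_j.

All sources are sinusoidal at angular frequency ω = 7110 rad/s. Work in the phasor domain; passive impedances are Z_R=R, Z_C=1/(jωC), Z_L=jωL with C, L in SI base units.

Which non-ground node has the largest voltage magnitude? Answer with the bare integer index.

Element admittances at ω=7110 rad/s:
  Y(L1) = 0.000-0.1713j S between n3,n0
  Y(R1) = 0.2075+0.000j S between n5,n1
  Y(R2) = 0.02315+0.000j S between n6,n4
  Y(R3) = 0.0001783+0.000j S between n6,n2
  Y(C1) = 0.000+0.001827j S between n4,n1
  Y(L2) = 0.000-1.267j S between n5,n3
  Y(L3) = 0.000-0.01987j S between n4,n0
  Y(R4) = 0.7634+0.000j S between n0,n2
  Y(R5) = 0.0001164+0.000j S between n4,n0
  Y(R6) = 0.2725+0.000j S between n6,n4
  Y(R7) = 0.008000+0.000j S between n3,n5
  I1: injects 0.0705 A into n1 (from n2)
  Y(L4) = 0.000-0.03271j S between n3,n1
  Y(R8) = 0.6757+0.000j S between n5,n4
  Y(R9) = 0.0003546+0.000j S between n1,n6
  Y(R10) = 0.001185+0.000j S between n5,n3
  Y(R11) = 0.8333+0.000j S between n0,n5
  Y(L5) = 0.000-0.02137j S between n1,n2
  Y(R12) = 0.0001364+0.000j S between n4,n0
  V1: constraint V(n6)−V(n3) = 5.39
Assemble and solve the 7×7 MNA system:
  V(n1)=0.4133+0.1877j  V(n2)=-0.08541-0.01412j  V(n3)=0.08135-0.6681j  V(n4)=1.818-0.1180j  V(n5)=0.2178+0.07303j  V(n6)=5.471-0.6681j
  i(V1)=-1.083+0.1631j

6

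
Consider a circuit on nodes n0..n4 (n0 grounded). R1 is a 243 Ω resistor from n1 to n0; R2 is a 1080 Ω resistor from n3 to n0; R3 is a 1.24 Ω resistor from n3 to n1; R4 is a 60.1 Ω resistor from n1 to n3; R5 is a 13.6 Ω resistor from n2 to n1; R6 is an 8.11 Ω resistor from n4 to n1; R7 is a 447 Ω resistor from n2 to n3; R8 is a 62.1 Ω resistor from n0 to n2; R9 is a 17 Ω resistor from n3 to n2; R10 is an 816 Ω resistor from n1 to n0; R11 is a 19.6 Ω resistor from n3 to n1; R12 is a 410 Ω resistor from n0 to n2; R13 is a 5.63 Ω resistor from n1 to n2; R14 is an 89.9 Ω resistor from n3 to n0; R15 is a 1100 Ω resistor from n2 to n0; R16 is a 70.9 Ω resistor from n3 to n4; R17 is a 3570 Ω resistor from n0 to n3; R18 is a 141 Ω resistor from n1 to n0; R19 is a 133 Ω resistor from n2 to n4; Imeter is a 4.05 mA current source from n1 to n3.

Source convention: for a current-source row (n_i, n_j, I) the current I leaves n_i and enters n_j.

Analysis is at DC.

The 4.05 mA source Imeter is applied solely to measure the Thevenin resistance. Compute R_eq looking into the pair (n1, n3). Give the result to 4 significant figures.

R_eq = 1.060 Ω

Apply KCL at each of the 4 non-ground nodes and solve the resulting linear system.
Node n1: branches {R1, R3, R4, R5, R6, R10, R11, R13, R18, Imeter} → V_1 = -0.001582
Node n2: branches {R5, R7, R8, R9, R12, R13, R15, R19} → V_2 = -0.0007080
Node n3: branches {R2, R3, R4, R7, R9, R11, R14, R16, R17, Imeter} → V_3 = 0.002712
Node n4: branches {R6, R16, R19} → V_4 = -0.001119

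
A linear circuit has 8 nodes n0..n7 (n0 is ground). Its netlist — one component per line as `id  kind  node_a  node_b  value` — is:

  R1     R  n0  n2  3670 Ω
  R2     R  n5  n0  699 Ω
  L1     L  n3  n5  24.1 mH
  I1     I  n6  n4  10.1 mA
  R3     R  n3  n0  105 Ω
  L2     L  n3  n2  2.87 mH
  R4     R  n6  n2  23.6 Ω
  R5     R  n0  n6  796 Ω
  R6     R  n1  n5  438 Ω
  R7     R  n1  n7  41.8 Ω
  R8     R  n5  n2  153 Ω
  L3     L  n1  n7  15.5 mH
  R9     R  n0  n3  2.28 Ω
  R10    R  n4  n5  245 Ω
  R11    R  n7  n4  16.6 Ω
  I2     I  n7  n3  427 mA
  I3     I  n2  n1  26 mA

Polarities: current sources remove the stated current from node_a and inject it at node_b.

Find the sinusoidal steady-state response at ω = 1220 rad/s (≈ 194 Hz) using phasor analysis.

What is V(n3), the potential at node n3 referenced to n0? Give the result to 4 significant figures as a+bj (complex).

MNA unknowns: 7 node voltages V₁..V_7
R1: Y=0.0002725+0.000j on G[0,2]
R2: Y=0.001431+0.000j on G[5,0]
L1: Y=0.000-0.03401j on G[3,5]
I1: z[6]−=0.0101, z[4]+=0.0101
R3: Y=0.009524+0.000j on G[3,0]
L2: Y=0.000-0.2856j on G[3,2]
R4: Y=0.04237+0.000j on G[6,2]
R5: Y=0.001256+0.000j on G[0,6]
R6: Y=0.002283+0.000j on G[1,5]
R7: Y=0.02392+0.000j on G[1,7]
R8: Y=0.006536+0.000j on G[5,2]
L3: Y=0.000-0.05288j on G[1,7]
R9: Y=0.4386+0.000j on G[0,3]
R10: Y=0.004082+0.000j on G[4,5]
R11: Y=0.06024+0.000j on G[7,4]
I2: z[7]−=0.427, z[3]+=0.427
I3: z[2]−=0.026, z[1]+=0.026
solve → V1=-65.83-9.165j, V2=0.2512-0.1545j, V3=0.007787+0.03507j, V4=-62.84-11.75j, V5=-2.498-10.82j, V6=0.01244-0.1501j, V7=-67.10-11.82j

0.007787+0.03507j V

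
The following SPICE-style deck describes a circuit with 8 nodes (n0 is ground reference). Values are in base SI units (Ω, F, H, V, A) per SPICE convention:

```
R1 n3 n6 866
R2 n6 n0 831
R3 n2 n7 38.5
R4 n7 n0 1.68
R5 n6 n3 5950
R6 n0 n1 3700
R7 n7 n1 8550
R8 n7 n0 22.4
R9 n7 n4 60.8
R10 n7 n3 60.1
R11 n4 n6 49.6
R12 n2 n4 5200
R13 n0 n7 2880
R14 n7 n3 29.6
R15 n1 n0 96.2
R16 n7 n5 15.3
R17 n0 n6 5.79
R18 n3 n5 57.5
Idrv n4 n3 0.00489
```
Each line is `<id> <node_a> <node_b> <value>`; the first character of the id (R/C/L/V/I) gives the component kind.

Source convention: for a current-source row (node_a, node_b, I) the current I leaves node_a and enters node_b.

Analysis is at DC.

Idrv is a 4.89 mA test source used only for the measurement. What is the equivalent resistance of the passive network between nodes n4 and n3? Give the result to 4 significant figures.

MNA unknowns: 7 node voltages V₁..V_7
R1: Y=0.001155 on G[3,6]
R2: Y=0.001203 on G[6,0]
R3: Y=0.02597 on G[2,7]
R4: Y=0.5952 on G[7,0]
R5: Y=0.0001681 on G[6,3]
R6: Y=0.0002703 on G[0,1]
R7: Y=0.0001170 on G[7,1]
R8: Y=0.04464 on G[7,0]
R9: Y=0.01645 on G[7,4]
R10: Y=0.01664 on G[7,3]
R11: Y=0.02016 on G[4,6]
R12: Y=0.0001923 on G[2,4]
R13: Y=0.0003472 on G[0,7]
R14: Y=0.03378 on G[7,3]
R15: Y=0.01040 on G[1,0]
R16: Y=0.06536 on G[7,5]
R17: Y=0.1727 on G[0,6]
R18: Y=0.01739 on G[3,5]
Idrv: z[4]−=0.00489, z[3]+=0.00489
solve → V1=4.062e-05, V2=0.002697, V3=0.07807, V4=-0.1387, V5=0.01936, V6=-0.01379, V7=0.003744

R_eq = 44.34 Ω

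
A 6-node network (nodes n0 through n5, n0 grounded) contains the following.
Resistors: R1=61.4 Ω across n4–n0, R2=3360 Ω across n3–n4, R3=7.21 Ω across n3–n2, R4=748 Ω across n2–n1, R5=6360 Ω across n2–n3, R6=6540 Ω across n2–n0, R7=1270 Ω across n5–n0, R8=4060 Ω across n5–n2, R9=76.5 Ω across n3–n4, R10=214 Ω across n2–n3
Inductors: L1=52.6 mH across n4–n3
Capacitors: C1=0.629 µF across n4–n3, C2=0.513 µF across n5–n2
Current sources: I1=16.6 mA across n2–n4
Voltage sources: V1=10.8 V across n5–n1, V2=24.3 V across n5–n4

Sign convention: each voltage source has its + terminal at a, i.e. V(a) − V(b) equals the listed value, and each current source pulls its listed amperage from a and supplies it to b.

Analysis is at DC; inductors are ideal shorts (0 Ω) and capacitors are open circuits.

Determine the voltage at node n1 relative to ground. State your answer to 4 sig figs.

12.39 V

Apply KCL at each of the 5 non-ground nodes and solve the resulting linear system.
Node n1: branches {R4, V1} → V_1 = 12.39
Node n2: branches {R3, R4, R5, R6, R8, C2, R10, I1} → V_2 = -1.059
Node n3: branches {R2, R3, R5, L1, C1, R9, R10} → V_3 = -1.111
Node n4: branches {R1, R2, L1, C1, R9, I1, V2} → V_4 = -1.111
Node n5: branches {R7, R8, C2, V1, V2} → V_5 = 23.19
Source currents: i(L1)=-0.007512, i(V1)=0.01798, i(V2)=-0.04221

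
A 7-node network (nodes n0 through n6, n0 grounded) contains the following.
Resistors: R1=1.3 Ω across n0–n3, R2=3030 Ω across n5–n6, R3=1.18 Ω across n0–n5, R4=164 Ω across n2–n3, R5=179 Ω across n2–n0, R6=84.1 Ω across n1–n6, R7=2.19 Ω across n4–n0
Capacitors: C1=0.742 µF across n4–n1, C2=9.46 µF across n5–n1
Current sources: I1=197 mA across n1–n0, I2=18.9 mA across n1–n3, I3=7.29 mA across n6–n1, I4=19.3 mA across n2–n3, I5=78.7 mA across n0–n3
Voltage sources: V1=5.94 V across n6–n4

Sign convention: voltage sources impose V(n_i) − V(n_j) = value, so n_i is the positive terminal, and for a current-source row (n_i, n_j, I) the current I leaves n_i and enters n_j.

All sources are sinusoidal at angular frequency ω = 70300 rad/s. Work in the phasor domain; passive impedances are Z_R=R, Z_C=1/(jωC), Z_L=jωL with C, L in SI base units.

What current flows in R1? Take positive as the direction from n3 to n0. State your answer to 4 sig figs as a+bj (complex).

Apply KCL at each of the 6 non-ground nodes and solve the resulting linear system.
Node n1: branches {C1, I1, C2, R6, I2, I3} → V_1 = -0.1562+0.1892j
Node n2: branches {R4, R5, I4} → V_2 = -1.580+0.000j
Node n3: branches {R1, R4, I2, I4, I5} → V_3 = 0.1384+0.000j
Node n4: branches {C1, R7, V1} → V_4 = -0.1945+0.009054j
Node n5: branches {R2, R3, C2} → V_5 = -0.1500-0.004878j
Node n6: branches {R2, R6, I3, V1} → V_6 = 5.746+0.009054j
Source currents: i(V1)=-0.07941+0.002137j

0.1064+0.000j A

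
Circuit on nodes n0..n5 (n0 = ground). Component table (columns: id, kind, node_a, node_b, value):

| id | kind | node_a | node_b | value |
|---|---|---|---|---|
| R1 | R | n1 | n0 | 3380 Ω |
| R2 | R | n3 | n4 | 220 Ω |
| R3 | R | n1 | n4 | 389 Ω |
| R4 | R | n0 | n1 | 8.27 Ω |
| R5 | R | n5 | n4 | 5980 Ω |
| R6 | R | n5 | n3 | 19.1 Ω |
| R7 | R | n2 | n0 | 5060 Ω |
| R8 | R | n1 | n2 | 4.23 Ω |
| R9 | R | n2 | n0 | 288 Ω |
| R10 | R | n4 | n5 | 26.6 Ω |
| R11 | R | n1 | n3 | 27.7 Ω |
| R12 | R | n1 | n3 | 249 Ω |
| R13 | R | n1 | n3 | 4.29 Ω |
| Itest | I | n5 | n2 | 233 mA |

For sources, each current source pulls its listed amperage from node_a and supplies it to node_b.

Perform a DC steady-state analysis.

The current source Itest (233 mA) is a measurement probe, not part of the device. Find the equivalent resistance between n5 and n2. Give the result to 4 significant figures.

MNA unknowns: 5 node voltages V₁..V_5
R1: Y=0.0002959 on G[1,0]
R2: Y=0.004545 on G[3,4]
R3: Y=0.002571 on G[1,4]
R4: Y=0.1209 on G[0,1]
R5: Y=0.0001672 on G[5,4]
R6: Y=0.05236 on G[5,3]
R7: Y=0.0001976 on G[2,0]
R8: Y=0.2364 on G[1,2]
R9: Y=0.003472 on G[2,0]
R10: Y=0.03759 on G[4,5]
R11: Y=0.03610 on G[1,3]
R12: Y=0.004016 on G[1,3]
R13: Y=0.2331 on G[1,3]
Itest: z[5]−=0.233, z[2]+=0.233
solve → V1=-0.02853, V2=0.9424, V3=-0.8427, V4=-4.131, V5=-4.806

R_eq = 24.67 Ω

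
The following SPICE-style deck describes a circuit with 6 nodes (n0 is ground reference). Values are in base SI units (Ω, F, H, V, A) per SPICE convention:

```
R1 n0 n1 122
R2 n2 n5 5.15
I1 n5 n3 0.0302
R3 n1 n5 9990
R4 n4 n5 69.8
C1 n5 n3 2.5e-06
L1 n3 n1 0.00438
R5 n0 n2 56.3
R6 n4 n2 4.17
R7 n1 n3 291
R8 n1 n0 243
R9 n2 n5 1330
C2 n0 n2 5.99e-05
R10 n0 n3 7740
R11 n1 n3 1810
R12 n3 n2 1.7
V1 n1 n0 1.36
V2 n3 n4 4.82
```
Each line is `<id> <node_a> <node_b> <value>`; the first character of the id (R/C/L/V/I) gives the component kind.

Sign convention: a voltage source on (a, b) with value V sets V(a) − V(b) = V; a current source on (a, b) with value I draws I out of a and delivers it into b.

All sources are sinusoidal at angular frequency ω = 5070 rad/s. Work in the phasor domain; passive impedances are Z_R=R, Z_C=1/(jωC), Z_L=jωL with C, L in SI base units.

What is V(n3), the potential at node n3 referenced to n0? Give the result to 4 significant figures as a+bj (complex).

1.503-0.01754j V

Element admittances at ω=5070 rad/s:
  Y(R1) = 0.008197+0.000j S between n0,n1
  Y(R2) = 0.1942+0.000j S between n2,n5
  I1: injects 0.0302 A into n3 (from n5)
  Y(R3) = 0.0001001+0.000j S between n1,n5
  Y(R4) = 0.01433+0.000j S between n4,n5
  Y(C1) = 0.000+0.01268j S between n5,n3
  Y(L1) = 0.000-0.04503j S between n3,n1
  Y(R5) = 0.01776+0.000j S between n0,n2
  Y(R6) = 0.2398+0.000j S between n4,n2
  Y(R7) = 0.003436+0.000j S between n1,n3
  Y(R8) = 0.004115+0.000j S between n1,n0
  Y(R9) = 0.0007519+0.000j S between n2,n5
  Y(C2) = 0.000+0.3037j S between n0,n2
  Y(R10) = 0.0001292+0.000j S between n0,n3
  Y(R11) = 0.0005525+0.000j S between n1,n3
  Y(R12) = 0.5882+0.000j S between n3,n2
  V1: constraint V(n1)−V(n0) = 1.36
  V2: constraint V(n3)−V(n4) = 4.82
Assemble and solve the 7×7 MNA system:
  V(n1)=1.360+0.000j  V(n2)=0.02142+0.0006123j  V(n3)=1.503-0.01754j  V(n4)=-3.317-0.01754j  V(n5)=-0.3428+0.1111j
  i(V1)=-0.01713-0.006512j  i(V2)=-0.8431-0.006197j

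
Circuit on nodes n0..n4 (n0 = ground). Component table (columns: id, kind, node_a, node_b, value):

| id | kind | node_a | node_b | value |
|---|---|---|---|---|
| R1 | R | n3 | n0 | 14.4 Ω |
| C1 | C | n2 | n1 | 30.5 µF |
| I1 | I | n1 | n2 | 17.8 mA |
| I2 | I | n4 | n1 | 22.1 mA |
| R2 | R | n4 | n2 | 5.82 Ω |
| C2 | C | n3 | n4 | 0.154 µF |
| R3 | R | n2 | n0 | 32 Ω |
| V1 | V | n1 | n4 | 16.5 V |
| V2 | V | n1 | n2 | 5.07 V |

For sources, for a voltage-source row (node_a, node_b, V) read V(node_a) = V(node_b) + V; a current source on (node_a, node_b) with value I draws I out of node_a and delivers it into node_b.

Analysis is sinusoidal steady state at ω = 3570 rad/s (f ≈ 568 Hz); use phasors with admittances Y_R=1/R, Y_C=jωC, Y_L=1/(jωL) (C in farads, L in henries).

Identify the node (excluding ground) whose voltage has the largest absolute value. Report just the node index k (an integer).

4

Element admittances at ω=3570 rad/s:
  Y(R1) = 0.06944+0.000j S between n3,n0
  Y(C1) = 0.000+0.1089j S between n2,n1
  I1: injects 0.0178 A into n2 (from n1)
  I2: injects 0.0221 A into n1 (from n4)
  Y(R2) = 0.1718+0.000j S between n4,n2
  Y(C2) = 0.000+0.0005498j S between n3,n4
  Y(R3) = 0.03125+0.000j S between n2,n0
  V1: constraint V(n1)−V(n4) = 16.5
  V2: constraint V(n1)−V(n2) = 5.07
Assemble and solve the 6×6 MNA system:
  V(n1)=5.075+0.2010j  V(n2)=0.005126+0.2010j  V(n3)=-0.002307-0.09043j  V(n4)=-11.42+0.2010j
  i(V1)=-1.942-0.006280j  i(V2)=1.946-0.5458j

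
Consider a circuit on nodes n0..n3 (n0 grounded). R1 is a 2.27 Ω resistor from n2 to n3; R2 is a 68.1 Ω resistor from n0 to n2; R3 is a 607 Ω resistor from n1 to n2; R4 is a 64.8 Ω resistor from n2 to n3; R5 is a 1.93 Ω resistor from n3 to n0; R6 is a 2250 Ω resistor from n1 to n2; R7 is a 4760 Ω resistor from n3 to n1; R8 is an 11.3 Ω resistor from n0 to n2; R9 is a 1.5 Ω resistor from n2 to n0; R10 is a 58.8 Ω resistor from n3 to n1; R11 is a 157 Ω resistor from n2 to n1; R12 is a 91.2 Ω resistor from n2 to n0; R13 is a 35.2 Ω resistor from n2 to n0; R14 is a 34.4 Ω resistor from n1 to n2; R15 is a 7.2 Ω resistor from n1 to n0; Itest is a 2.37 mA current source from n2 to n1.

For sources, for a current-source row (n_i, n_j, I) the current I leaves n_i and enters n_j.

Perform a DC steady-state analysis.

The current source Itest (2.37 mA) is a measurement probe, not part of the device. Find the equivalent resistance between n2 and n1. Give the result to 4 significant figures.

MNA unknowns: 3 node voltages V₁..V_3
R1: Y=0.4405 on G[2,3]
R2: Y=0.01468 on G[0,2]
R3: Y=0.001647 on G[1,2]
R4: Y=0.01543 on G[2,3]
R5: Y=0.5181 on G[3,0]
R6: Y=0.0004444 on G[1,2]
R7: Y=0.0002101 on G[3,1]
R8: Y=0.08850 on G[0,2]
R9: Y=0.6667 on G[2,0]
R10: Y=0.01701 on G[3,1]
R11: Y=0.006369 on G[2,1]
R12: Y=0.01096 on G[2,0]
R13: Y=0.02841 on G[2,0]
R14: Y=0.02907 on G[1,2]
R15: Y=0.1389 on G[1,0]
Itest: z[2]−=0.00237, z[1]+=0.00237
solve → V1=0.01186, V2=-0.001675, V3=-0.0005644

R_eq = 5.713 Ω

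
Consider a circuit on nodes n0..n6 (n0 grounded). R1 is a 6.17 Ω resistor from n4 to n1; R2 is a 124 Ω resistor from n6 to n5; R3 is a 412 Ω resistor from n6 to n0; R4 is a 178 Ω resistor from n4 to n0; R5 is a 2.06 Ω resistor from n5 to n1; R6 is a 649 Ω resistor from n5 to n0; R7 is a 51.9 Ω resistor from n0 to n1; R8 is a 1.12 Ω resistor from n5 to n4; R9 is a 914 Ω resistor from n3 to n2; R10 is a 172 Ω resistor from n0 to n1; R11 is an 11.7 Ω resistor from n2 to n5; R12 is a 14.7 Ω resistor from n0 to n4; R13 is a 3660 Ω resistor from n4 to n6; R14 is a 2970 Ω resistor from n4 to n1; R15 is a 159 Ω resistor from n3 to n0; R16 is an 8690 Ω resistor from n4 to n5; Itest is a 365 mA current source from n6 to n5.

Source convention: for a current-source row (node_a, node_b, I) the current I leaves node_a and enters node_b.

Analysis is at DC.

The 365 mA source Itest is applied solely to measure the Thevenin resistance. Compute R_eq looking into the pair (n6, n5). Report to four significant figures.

R_eq = 93.43 Ω

Apply KCL at each of the 6 non-ground nodes and solve the resulting linear system.
Node n1: branches {R1, R5, R7, R10, R14} → V_1 = 0.8123
Node n2: branches {R9, R11} → V_2 = 0.8523
Node n3: branches {R9, R15} → V_3 = 0.1263
Node n4: branches {R1, R4, R8, R12, R13, R14, R16} → V_4 = 0.7901
Node n5: branches {R2, R5, R6, R8, R11, R16, Itest} → V_5 = 0.8616
Node n6: branches {R2, R3, R13, Itest} → V_6 = -33.24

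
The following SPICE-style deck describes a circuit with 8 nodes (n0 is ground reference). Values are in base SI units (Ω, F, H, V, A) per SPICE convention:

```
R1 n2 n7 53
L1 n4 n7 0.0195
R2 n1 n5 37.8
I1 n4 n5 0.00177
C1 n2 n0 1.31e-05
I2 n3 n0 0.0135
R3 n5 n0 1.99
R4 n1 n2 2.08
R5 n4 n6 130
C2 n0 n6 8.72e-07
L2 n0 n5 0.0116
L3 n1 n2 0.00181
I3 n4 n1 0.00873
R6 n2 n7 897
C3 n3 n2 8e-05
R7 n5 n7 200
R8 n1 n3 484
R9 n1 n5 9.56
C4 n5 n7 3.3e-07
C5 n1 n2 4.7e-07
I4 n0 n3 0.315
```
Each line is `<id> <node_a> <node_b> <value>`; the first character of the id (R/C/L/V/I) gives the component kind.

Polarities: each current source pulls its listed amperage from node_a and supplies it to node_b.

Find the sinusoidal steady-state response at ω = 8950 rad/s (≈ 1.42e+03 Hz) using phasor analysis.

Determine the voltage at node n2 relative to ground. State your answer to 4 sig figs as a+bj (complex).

1.340-1.580j V

MNA unknowns: 7 node voltages V₁..V_7
R1: Y=0.01887+0.000j on G[2,7]
L1: Y=0.000-0.005730j on G[4,7]
R2: Y=0.02646+0.000j on G[1,5]
I1: z[4]−=0.00177, z[5]+=0.00177
C1: Y=0.000+0.1172j on G[2,0]
I2: z[3]−=0.0135, z[0]+=0.0135
R3: Y=0.5025+0.000j on G[5,0]
R4: Y=0.4808+0.000j on G[1,2]
R5: Y=0.007692+0.000j on G[4,6]
C2: Y=0.000+0.007804j on G[0,6]
L2: Y=0.000-0.009632j on G[0,5]
L3: Y=0.000-0.06173j on G[1,2]
I3: z[4]−=0.00873, z[1]+=0.00873
R6: Y=0.001115+0.000j on G[2,7]
C3: Y=0.000+0.7160j on G[3,2]
R7: Y=0.005000+0.000j on G[5,7]
R8: Y=0.002066+0.000j on G[1,3]
R9: Y=0.1046+0.000j on G[1,5]
C4: Y=0.000+0.002953j on G[5,7]
C5: Y=0.000+0.004207j on G[1,2]
I4: z[0]−=0.315, z[3]+=0.315
solve → V1=1.095-1.325j, V2=1.340-1.580j, V3=1.342-2.001j, V4=-2.529-2.256j, V5=0.2388-0.2712j, V6=-2.374+0.1530j, V7=0.7044-0.6317j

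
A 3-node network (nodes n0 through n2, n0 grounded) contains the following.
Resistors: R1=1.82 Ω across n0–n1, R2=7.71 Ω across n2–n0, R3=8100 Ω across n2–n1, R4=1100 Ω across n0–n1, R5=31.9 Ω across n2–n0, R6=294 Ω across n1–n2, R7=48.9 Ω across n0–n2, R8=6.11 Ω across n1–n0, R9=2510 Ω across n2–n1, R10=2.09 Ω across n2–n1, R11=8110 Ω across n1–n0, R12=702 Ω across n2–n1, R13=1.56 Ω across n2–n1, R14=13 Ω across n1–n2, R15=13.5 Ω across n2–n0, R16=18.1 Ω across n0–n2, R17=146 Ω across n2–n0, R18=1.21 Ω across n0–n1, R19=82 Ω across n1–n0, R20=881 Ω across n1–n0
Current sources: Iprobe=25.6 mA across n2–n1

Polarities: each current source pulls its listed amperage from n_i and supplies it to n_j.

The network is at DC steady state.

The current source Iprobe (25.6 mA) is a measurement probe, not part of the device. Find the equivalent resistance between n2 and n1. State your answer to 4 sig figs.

R_eq = 0.6824 Ω

Apply KCL at each of the 2 non-ground nodes and solve the resulting linear system.
Node n1: branches {R1, R3, R4, R6, R8, R9, R10, R11, R12, R13, R14, R18, R19, R20, Iprobe} → V_1 = 0.002965
Node n2: branches {R2, R3, R5, R6, R7, R9, R10, R12, R13, R14, R15, R16, R17, Iprobe} → V_2 = -0.01450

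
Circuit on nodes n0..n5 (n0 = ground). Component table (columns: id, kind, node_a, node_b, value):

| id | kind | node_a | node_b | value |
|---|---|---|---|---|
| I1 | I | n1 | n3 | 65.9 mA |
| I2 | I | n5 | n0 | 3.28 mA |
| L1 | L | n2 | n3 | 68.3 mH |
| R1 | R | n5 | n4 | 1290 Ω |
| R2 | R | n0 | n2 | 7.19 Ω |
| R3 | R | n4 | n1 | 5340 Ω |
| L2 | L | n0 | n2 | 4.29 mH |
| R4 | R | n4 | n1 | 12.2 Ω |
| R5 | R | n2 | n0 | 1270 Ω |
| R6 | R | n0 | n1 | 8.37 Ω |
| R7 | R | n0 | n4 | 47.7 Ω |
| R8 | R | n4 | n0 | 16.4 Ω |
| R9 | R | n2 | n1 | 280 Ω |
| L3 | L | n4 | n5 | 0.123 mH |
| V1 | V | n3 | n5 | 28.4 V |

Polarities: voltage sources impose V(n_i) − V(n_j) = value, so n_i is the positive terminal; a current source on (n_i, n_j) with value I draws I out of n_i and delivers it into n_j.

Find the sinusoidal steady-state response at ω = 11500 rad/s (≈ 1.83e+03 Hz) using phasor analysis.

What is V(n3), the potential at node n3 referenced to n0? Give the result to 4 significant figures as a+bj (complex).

28.62+0.3622j V

Apply KCL at each of the 5 non-ground nodes and solve the resulting linear system.
Node n1: branches {I1, R3, R4, R6, R9} → V_1 = -0.2122+0.1057j
Node n2: branches {L1, R2, L2, R5, R9} → V_2 = 0.03490-0.2461j
Node n3: branches {I1, L1, V1} → V_3 = 28.62+0.3622j
Node n4: branches {R1, R3, R4, R7, R8, L3} → V_4 = 0.2707+0.2747j
Node n5: branches {I2, R1, L3, V1} → V_5 = 0.2193+0.3622j
Source currents: i(V1)=0.06513+0.03639j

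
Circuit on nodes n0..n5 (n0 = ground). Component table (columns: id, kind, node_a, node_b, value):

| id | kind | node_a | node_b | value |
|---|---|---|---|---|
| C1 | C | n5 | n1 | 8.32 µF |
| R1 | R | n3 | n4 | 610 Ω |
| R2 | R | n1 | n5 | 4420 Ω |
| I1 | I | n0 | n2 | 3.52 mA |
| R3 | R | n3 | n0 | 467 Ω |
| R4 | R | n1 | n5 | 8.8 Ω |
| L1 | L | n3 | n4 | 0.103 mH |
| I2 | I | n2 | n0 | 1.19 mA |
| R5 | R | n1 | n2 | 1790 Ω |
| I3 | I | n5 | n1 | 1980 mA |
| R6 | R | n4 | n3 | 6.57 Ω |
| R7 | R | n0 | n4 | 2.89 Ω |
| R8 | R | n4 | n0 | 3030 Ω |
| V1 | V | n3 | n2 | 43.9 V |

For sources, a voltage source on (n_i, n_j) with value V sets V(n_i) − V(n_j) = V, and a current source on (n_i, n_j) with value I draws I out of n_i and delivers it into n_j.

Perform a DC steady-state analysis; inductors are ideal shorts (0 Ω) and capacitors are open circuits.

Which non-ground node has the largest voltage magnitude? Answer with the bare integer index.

Element admittances at DC:
  Y(C1) = 0.000 S between n5,n1
  Y(R1) = 0.001639 S between n3,n4
  Y(R2) = 0.0002262 S between n1,n5
  I1: injects 0.00352 A into n2 (from n0)
  Y(R3) = 0.002141 S between n3,n0
  Y(R4) = 0.1136 S between n1,n5
  L1: short n3↔n4 (DC inductor)
  I2: injects 0.00119 A into n0 (from n2)
  Y(R5) = 0.0005587 S between n1,n2
  I3: injects 1.98 A into n1 (from n5)
  Y(R6) = 0.1522 S between n4,n3
  Y(R7) = 0.3460 S between n0,n4
  Y(R8) = 0.0003300 S between n4,n0
  V1: constraint V(n3)−V(n2) = 43.9
Assemble and solve the 7×7 MNA system:
  V(n1)=-43.89  V(n2)=-43.89  V(n3)=0.006686  V(n4)=0.006686  V(n5)=-61.28
  i(L1)=0.002316  i(V1)=-0.002330

5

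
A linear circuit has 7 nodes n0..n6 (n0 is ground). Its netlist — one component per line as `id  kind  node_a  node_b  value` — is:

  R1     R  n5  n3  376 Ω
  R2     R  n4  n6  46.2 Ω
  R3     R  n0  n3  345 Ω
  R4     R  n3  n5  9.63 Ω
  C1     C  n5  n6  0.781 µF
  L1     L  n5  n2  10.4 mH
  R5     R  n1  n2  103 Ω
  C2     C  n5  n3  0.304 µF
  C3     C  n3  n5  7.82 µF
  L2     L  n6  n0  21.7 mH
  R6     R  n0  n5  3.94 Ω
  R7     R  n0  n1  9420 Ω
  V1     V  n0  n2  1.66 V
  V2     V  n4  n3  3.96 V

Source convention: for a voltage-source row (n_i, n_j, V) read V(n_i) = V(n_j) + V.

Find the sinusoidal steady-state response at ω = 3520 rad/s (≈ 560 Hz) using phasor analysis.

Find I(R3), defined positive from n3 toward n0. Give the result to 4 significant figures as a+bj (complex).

Apply KCL at each of the 6 non-ground nodes and solve the resulting linear system.
Node n1: branches {R5, R7} → V_1 = -1.642+0.000j
Node n2: branches {L1, R5, V1} → V_2 = -1.660+0.000j
Node n3: branches {R1, R3, R4, C2, C3, V2} → V_3 = -0.2374+0.5820j
Node n4: branches {R2, V2} → V_4 = 3.723+0.5820j
Node n5: branches {R1, R4, C1, L1, C2, C3, R6} → V_5 = -0.1274+0.3017j
Node n6: branches {R2, C1, L2} → V_6 = 2.779+1.894j
Source currents: i(V1)=-0.008415+0.04186j, i(V2)=-0.02042+0.02840j

-0.0006882+0.001687j A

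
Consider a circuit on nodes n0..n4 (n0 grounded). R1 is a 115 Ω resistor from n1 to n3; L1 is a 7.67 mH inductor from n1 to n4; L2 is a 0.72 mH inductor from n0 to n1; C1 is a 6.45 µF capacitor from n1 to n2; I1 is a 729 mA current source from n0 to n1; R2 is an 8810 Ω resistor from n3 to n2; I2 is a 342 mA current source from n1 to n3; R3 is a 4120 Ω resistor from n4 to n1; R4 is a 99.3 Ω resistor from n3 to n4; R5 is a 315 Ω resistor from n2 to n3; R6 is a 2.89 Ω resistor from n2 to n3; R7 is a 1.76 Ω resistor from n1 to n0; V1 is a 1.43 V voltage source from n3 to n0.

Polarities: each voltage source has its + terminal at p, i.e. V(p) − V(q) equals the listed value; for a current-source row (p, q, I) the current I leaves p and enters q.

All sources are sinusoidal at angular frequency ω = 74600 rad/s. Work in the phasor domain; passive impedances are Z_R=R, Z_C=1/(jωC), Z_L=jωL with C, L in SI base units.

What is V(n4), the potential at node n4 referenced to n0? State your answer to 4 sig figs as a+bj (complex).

MNA unknowns: 4 node voltages V₁..V_4 plus 1 source current (V1)
R1: Y=0.008696+0.000j on G[1,3]
L1: Y=0.000-0.001748j on G[1,4]
L2: Y=0.000-0.01862j on G[0,1]
C1: Y=0.000+0.4812j on G[1,2]
I1: z[0]−=0.729, z[1]+=0.729
R2: Y=0.0001135+0.000j on G[3,2]
I2: z[1]−=0.342, z[3]+=0.342
R3: Y=0.0002427+0.000j on G[4,1]
R4: Y=0.01007+0.000j on G[3,4]
R5: Y=0.003175+0.000j on G[2,3]
R6: Y=0.3460+0.000j on G[2,3]
R7: Y=0.5682+0.000j on G[1,0]
V1: row V3−V0=1.43, i_V1 at 3,0
solve → V1=0.9247+0.1244j, V2=1.040-0.1587j, V3=1.430+0.000j, V4=1.424+0.08760j
aux → i_V1=0.2013-0.05349j

1.424+0.08760j V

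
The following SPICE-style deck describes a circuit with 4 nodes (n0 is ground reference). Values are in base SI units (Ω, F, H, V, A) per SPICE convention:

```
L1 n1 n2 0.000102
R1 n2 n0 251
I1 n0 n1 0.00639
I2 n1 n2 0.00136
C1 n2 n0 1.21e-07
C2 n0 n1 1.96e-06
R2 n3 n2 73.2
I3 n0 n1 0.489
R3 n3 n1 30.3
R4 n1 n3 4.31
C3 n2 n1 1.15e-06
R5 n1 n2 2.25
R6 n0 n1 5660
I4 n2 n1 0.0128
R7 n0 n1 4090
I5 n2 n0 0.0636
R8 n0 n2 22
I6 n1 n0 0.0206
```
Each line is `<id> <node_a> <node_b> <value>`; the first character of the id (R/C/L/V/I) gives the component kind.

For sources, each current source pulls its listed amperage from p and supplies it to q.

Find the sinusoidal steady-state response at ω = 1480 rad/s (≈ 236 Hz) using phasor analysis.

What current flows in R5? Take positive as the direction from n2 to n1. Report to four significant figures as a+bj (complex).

MNA unknowns: 3 node voltages V₁..V_3
L1: Y=0.000-6.624j on G[1,2]
R1: Y=0.003984+0.000j on G[2,0]
I1: z[0]−=0.00639, z[1]+=0.00639
I2: z[1]−=0.00136, z[2]+=0.00136
C1: Y=0.000+0.0001791j on G[2,0]
C2: Y=0.000+0.002901j on G[0,1]
R2: Y=0.01366+0.000j on G[3,2]
I3: z[0]−=0.489, z[1]+=0.489
R3: Y=0.03300+0.000j on G[3,1]
R4: Y=0.2320+0.000j on G[1,3]
C3: Y=0.000+0.001702j on G[2,1]
R5: Y=0.4444+0.000j on G[1,2]
R6: Y=0.0001767+0.000j on G[0,1]
I4: z[2]−=0.0128, z[1]+=0.0128
R7: Y=0.0002445+0.000j on G[0,1]
I5: z[2]−=0.0636, z[0]+=0.0636
R8: Y=0.04545+0.000j on G[0,2]
I6: z[1]−=0.0206, z[0]+=0.0206
solve → V1=8.228-0.4367j, V2=8.220-0.5088j, V3=8.228-0.4403j

-0.003803-0.03205j A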